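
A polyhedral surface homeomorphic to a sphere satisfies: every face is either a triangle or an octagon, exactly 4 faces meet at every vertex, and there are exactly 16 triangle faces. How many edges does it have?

32

Let x be the number of octagons; then F = 16 + x.
Edge–face incidences: 2E = 3·16 + 8·x = 48 + 8x.
Every vertex has degree 4, so 4V = 2E.
Euler: V − E + F = 2 ⇒ (2E)/4 − E + (16 + x) = 2.
Multiply by 8: 2·(2E) − 4·(2E) + 8·(16 + x) = 16, i.e. 128 + 8x − 2·(48 + 8x) = 16.
Collecting terms: −8x + 32 = 16, so −8x = −16, so x = 2.
Then 2E = 48 + 8·2 = 64, so E = 32, V = 2E/4 = 16, F = 16 + 2 = 18.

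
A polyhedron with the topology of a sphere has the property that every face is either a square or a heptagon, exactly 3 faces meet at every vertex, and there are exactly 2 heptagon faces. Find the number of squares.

Let x be the number of squares; then F = 2 + x.
Edge–face incidences: 2E = 7·2 + 4·x = 14 + 4x.
Every vertex has degree 3, so 3V = 2E.
Euler: V − E + F = 2 ⇒ (2E)/3 − E + (2 + x) = 2.
Multiply by 6: 2·(2E) − 3·(2E) + 6·(2 + x) = 12, i.e. 12 + 6x − (14 + 4x) = 12.
Collecting terms: 2x − 2 = 12, so 2x = 14, so x = 7.
Then 2E = 14 + 4·7 = 42, so E = 21, V = 2E/3 = 14, F = 2 + 7 = 9.

7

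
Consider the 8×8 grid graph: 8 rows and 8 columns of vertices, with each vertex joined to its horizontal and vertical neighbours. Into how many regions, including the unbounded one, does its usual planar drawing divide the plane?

The grid has V = 8·8 = 64 vertices and E = 8·7 + 8·7 = 112 edges.
F = 2 − V + E = 2 − 64 + 112 = 50.

50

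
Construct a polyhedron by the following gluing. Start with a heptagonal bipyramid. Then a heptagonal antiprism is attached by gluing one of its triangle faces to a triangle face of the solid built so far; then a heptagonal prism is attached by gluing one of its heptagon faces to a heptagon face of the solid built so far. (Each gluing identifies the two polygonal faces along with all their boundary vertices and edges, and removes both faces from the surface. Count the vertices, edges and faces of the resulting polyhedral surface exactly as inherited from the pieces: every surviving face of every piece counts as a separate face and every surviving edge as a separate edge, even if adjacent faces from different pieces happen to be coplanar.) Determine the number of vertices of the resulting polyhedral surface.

27

A heptagonal bipyramid: V=9, E=21, F=14.
Attach a heptagonal antiprism (V=14, E=28, F=16) along a 3-gon: merge 3 vertices and 3 edges, delete both glued faces → V=20, E=46, F=28.
Attach a heptagonal prism (V=14, E=21, F=9) along a 7-gon: merge 7 vertices and 7 edges, delete both glued faces → V=27, E=60, F=35.
Check: V − E + F = 27 − 60 + 35 = 2.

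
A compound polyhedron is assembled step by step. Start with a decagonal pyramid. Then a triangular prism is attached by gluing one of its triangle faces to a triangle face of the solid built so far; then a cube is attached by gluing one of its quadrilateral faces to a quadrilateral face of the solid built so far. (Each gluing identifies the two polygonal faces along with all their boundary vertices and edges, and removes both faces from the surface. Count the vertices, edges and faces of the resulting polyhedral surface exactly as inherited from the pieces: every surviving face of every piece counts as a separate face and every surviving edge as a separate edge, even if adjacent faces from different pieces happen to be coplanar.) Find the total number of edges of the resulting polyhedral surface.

34

A decagonal pyramid: V=11, E=20, F=11.
Attach a triangular prism (V=6, E=9, F=5) along a 3-gon: merge 3 vertices and 3 edges, delete both glued faces → V=14, E=26, F=14.
Attach a cube (V=8, E=12, F=6) along a 4-gon: merge 4 vertices and 4 edges, delete both glued faces → V=18, E=34, F=18.
Check: V − E + F = 18 − 34 + 18 = 2.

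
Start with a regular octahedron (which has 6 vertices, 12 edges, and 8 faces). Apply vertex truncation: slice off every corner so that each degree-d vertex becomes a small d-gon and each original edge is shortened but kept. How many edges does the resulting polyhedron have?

36

Truncation replaces each original edge-end by a new vertex, so V′ = 2E = 24.
Each original edge survives, and each old vertex of degree d contributes d new edges; summing degrees gives Σd = 2E, so E′ = E + 2E = 3E = 36.
Each original face survives and each original vertex becomes one new face: F′ = F + V = 14.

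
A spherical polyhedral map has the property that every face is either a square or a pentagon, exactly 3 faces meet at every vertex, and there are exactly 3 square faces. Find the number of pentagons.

Let x be the number of pentagons; then F = 3 + x.
Edge–face incidences: 2E = 4·3 + 5·x = 12 + 5x.
Every vertex has degree 3, so 3V = 2E.
Euler: V − E + F = 2 ⇒ (2E)/3 − E + (3 + x) = 2.
Multiply by 6: 2·(2E) − 3·(2E) + 6·(3 + x) = 12, i.e. 18 + 6x − (12 + 5x) = 12.
Collecting terms: x + 6 = 12, so x = 6.
Then 2E = 12 + 5·6 = 42, so E = 21, V = 2E/3 = 14, F = 3 + 6 = 9.

6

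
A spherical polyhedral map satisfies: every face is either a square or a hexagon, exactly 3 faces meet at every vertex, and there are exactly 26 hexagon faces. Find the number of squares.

Let x be the number of squares; then F = 26 + x.
Edge–face incidences: 2E = 6·26 + 4·x = 156 + 4x.
Every vertex has degree 3, so 3V = 2E.
Euler: V − E + F = 2 ⇒ (2E)/3 − E + (26 + x) = 2.
Multiply by 6: 2·(2E) − 3·(2E) + 6·(26 + x) = 12, i.e. 156 + 6x − (156 + 4x) = 12.
Collecting terms: 2x = 12, so x = 6.
Then 2E = 156 + 4·6 = 180, so E = 90, V = 2E/3 = 60, F = 26 + 6 = 32.

6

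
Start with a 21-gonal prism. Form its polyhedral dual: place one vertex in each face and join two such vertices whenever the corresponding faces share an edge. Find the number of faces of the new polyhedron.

The base solid has V = 42, E = 63, F = 23.
The dual swaps V and F and preserves E: V′ = F = 23, E′ = E = 63, F′ = V = 42.

42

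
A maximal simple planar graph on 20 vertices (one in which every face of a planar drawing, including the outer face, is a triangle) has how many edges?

54

In a plane triangulation 3F = 2E and V − E + F = 2, so E = 3V − 6 = 3·20 − 6 = 54.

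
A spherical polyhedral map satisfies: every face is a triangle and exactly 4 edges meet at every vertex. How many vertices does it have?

6

Each face has 3 edges and each edge borders two faces, so 2E = 3F.
Each vertex has degree 4, so 4V = 2E and hence V = 3F/4.
Euler: V − E + F = 2 ⇒ (3F/4) − (3F/2) + F = 2.
Multiply by 8: (6 − 12 + 8)F = 16, i.e. 2F = 16.
So F = 8, E = 3·8/2 = 12, V = 3·8/4 = 6.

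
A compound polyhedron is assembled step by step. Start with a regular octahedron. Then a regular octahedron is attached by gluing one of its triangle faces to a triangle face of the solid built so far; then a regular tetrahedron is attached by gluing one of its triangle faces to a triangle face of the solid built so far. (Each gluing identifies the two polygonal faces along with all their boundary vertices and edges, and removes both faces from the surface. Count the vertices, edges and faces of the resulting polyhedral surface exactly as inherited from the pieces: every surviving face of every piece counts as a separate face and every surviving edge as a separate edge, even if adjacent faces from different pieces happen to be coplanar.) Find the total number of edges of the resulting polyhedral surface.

A regular octahedron: V=6, E=12, F=8.
Attach a regular octahedron (V=6, E=12, F=8) along a 3-gon: merge 3 vertices and 3 edges, delete both glued faces → V=9, E=21, F=14.
Attach a regular tetrahedron (V=4, E=6, F=4) along a 3-gon: merge 3 vertices and 3 edges, delete both glued faces → V=10, E=24, F=16.
Check: V − E + F = 10 − 24 + 16 = 2.

24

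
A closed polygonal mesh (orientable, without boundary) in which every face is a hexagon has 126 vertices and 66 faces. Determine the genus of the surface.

4

Every face is a hexagon, so 2E = 6·66 = 396, giving E = 198.
χ = V − E + F = 126 − 198 + 66 = -6.
For a closed orientable surface χ = 2 − 2g, so g = (2 − (-6))/2 = 4.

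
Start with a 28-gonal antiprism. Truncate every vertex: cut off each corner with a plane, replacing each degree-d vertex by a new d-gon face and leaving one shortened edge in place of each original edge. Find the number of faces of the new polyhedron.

The base solid has V = 56, E = 112, F = 58.
Truncation replaces each original edge-end by a new vertex, so V′ = 2E = 224.
Each original edge survives, and each old vertex of degree d contributes d new edges; summing degrees gives Σd = 2E, so E′ = E + 2E = 3E = 336.
Each original face survives and each original vertex becomes one new face: F′ = F + V = 114.

114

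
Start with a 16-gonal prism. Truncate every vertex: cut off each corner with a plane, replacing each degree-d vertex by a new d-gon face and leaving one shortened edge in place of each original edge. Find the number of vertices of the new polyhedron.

The base solid has V = 32, E = 48, F = 18.
Truncation replaces each original edge-end by a new vertex, so V′ = 2E = 96.
Each original edge survives, and each old vertex of degree d contributes d new edges; summing degrees gives Σd = 2E, so E′ = E + 2E = 3E = 144.
Each original face survives and each original vertex becomes one new face: F′ = F + V = 50.

96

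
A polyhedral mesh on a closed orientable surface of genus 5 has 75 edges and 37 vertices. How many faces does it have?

For a closed orientable surface of genus 5, χ = 2 − 2·5 = -8.
F = -8 − V + E = -8 − 37 + 75 = 30.

30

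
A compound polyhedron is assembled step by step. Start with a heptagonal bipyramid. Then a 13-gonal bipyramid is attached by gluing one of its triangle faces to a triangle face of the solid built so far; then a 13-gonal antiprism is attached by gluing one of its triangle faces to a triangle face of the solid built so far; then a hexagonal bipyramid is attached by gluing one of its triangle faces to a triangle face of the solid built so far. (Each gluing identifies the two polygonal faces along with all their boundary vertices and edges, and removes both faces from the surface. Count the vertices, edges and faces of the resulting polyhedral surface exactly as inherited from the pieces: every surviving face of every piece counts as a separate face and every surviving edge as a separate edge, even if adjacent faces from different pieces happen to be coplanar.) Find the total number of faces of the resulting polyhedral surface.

A heptagonal bipyramid: V=9, E=21, F=14.
Attach a 13-gonal bipyramid (V=15, E=39, F=26) along a 3-gon: merge 3 vertices and 3 edges, delete both glued faces → V=21, E=57, F=38.
Attach a 13-gonal antiprism (V=26, E=52, F=28) along a 3-gon: merge 3 vertices and 3 edges, delete both glued faces → V=44, E=106, F=64.
Attach a hexagonal bipyramid (V=8, E=18, F=12) along a 3-gon: merge 3 vertices and 3 edges, delete both glued faces → V=49, E=121, F=74.
Check: V − E + F = 49 − 121 + 74 = 2.

74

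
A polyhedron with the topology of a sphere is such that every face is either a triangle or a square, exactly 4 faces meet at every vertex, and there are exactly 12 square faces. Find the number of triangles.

8

Let x be the number of triangles; then F = 12 + x.
Edge–face incidences: 2E = 4·12 + 3·x = 48 + 3x.
Every vertex has degree 4, so 4V = 2E.
Euler: V − E + F = 2 ⇒ (2E)/4 − E + (12 + x) = 2.
Multiply by 8: 2·(2E) − 4·(2E) + 8·(12 + x) = 16, i.e. 96 + 8x − 2·(48 + 3x) = 16.
Collecting terms: 2x = 16, so x = 8.
Then 2E = 48 + 3·8 = 72, so E = 36, V = 2E/4 = 18, F = 12 + 8 = 20.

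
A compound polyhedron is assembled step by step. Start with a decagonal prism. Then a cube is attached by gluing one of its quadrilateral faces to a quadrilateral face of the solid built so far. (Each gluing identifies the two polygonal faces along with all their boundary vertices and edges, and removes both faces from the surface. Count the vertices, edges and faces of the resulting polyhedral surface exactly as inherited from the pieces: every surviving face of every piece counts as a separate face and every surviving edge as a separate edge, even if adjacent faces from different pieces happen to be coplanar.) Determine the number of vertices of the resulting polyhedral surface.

24

A decagonal prism: V=20, E=30, F=12.
Attach a cube (V=8, E=12, F=6) along a 4-gon: merge 4 vertices and 4 edges, delete both glued faces → V=24, E=38, F=16.
Check: V − E + F = 24 − 38 + 16 = 2.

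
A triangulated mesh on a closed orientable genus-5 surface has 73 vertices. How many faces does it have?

162

χ = 2 − 2·5 = -8, and every face is a triangle so 3F = 2E.
V − E + F = -8 with E = 3F/2 gives 73 − (3/2 − 1)·F = -8, so F = 162 and E = 243.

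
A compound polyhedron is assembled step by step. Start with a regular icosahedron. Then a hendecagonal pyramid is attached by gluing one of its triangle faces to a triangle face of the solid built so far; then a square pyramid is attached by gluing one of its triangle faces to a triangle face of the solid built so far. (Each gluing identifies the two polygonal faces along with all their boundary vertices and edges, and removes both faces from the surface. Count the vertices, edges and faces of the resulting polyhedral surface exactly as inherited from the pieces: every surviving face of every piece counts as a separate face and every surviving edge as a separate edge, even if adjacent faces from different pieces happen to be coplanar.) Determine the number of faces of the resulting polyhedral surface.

A regular icosahedron: V=12, E=30, F=20.
Attach a hendecagonal pyramid (V=12, E=22, F=12) along a 3-gon: merge 3 vertices and 3 edges, delete both glued faces → V=21, E=49, F=30.
Attach a square pyramid (V=5, E=8, F=5) along a 3-gon: merge 3 vertices and 3 edges, delete both glued faces → V=23, E=54, F=33.
Check: V − E + F = 23 − 54 + 33 = 2.

33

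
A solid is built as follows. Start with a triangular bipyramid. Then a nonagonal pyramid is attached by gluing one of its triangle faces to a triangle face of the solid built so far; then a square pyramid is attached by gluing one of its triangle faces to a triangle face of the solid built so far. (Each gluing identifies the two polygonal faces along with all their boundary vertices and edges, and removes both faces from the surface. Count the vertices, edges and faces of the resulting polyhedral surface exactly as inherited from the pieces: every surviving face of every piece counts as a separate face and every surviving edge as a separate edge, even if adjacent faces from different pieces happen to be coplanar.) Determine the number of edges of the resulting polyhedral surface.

A triangular bipyramid: V=5, E=9, F=6.
Attach a nonagonal pyramid (V=10, E=18, F=10) along a 3-gon: merge 3 vertices and 3 edges, delete both glued faces → V=12, E=24, F=14.
Attach a square pyramid (V=5, E=8, F=5) along a 3-gon: merge 3 vertices and 3 edges, delete both glued faces → V=14, E=29, F=17.
Check: V − E + F = 14 − 29 + 17 = 2.

29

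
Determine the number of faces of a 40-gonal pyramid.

A pyramid on an n-gon base has one n-gon and n triangles: V = 40 + 1 = 41, E = 2·40 = 80, F = 40 + 1 = 41.
Check: V − E + F = 41 − 80 + 41 = 2.

41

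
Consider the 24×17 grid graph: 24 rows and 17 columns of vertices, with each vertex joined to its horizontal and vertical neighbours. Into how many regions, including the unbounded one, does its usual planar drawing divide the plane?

369

The grid has V = 24·17 = 408 vertices and E = 24·16 + 17·23 = 775 edges.
F = 2 − V + E = 2 − 408 + 775 = 369.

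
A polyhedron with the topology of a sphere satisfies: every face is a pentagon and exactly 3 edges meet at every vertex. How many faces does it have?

12

Each face has 5 edges and each edge borders two faces, so 2E = 5F.
Each vertex has degree 3, so 3V = 2E and hence V = 5F/3.
Euler: V − E + F = 2 ⇒ (5F/3) − (5F/2) + F = 2.
Multiply by 6: (10 − 15 + 6)F = 12, i.e. 1F = 12.
So F = 12, E = 5·12/2 = 30, V = 5·12/3 = 20.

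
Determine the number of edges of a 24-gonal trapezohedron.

96

The n-trapezohedron (dual of the n-antiprism) has V = 2·24 + 2 = 50, E = 4·24 = 96, F = 2·24 = 48.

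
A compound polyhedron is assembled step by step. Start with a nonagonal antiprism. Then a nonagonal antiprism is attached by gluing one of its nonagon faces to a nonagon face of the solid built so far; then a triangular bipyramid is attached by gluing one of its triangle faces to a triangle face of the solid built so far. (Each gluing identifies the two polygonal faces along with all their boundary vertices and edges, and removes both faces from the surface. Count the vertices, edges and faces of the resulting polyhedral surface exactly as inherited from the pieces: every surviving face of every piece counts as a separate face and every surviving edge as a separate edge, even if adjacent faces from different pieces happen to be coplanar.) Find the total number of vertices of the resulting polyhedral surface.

29

A nonagonal antiprism: V=18, E=36, F=20.
Attach a nonagonal antiprism (V=18, E=36, F=20) along a 9-gon: merge 9 vertices and 9 edges, delete both glued faces → V=27, E=63, F=38.
Attach a triangular bipyramid (V=5, E=9, F=6) along a 3-gon: merge 3 vertices and 3 edges, delete both glued faces → V=29, E=69, F=42.
Check: V − E + F = 29 − 69 + 42 = 2.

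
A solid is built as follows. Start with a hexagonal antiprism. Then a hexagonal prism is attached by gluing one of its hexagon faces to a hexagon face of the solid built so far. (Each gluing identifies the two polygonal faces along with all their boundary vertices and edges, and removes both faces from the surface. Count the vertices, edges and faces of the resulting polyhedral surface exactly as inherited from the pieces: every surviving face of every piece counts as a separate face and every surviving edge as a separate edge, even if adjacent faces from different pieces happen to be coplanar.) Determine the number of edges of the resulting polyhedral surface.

36

A hexagonal antiprism: V=12, E=24, F=14.
Attach a hexagonal prism (V=12, E=18, F=8) along a 6-gon: merge 6 vertices and 6 edges, delete both glued faces → V=18, E=36, F=20.
Check: V − E + F = 18 − 36 + 20 = 2.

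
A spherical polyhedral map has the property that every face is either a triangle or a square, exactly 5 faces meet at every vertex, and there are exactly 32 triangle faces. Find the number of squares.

Let x be the number of squares; then F = 32 + x.
Edge–face incidences: 2E = 3·32 + 4·x = 96 + 4x.
Every vertex has degree 5, so 5V = 2E.
Euler: V − E + F = 2 ⇒ (2E)/5 − E + (32 + x) = 2.
Multiply by 10: 2·(2E) − 5·(2E) + 10·(32 + x) = 20, i.e. 320 + 10x − 3·(96 + 4x) = 20.
Collecting terms: −2x + 32 = 20, so −2x = −12, so x = 6.
Then 2E = 96 + 4·6 = 120, so E = 60, V = 2E/5 = 24, F = 32 + 6 = 38.

6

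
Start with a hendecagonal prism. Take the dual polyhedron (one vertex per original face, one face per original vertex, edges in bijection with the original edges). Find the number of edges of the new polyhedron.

33

The base solid has V = 22, E = 33, F = 13.
The dual swaps V and F and preserves E: V′ = F = 13, E′ = E = 33, F′ = V = 22.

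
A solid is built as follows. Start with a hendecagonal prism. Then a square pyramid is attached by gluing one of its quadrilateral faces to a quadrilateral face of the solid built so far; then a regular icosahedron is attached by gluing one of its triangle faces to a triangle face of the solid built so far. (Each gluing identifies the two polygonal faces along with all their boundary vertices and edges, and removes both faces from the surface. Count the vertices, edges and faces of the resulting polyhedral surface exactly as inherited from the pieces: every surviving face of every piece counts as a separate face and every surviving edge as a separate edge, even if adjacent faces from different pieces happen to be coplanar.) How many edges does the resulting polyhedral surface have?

64

A hendecagonal prism: V=22, E=33, F=13.
Attach a square pyramid (V=5, E=8, F=5) along a 4-gon: merge 4 vertices and 4 edges, delete both glued faces → V=23, E=37, F=16.
Attach a regular icosahedron (V=12, E=30, F=20) along a 3-gon: merge 3 vertices and 3 edges, delete both glued faces → V=32, E=64, F=34.
Check: V − E + F = 32 − 64 + 34 = 2.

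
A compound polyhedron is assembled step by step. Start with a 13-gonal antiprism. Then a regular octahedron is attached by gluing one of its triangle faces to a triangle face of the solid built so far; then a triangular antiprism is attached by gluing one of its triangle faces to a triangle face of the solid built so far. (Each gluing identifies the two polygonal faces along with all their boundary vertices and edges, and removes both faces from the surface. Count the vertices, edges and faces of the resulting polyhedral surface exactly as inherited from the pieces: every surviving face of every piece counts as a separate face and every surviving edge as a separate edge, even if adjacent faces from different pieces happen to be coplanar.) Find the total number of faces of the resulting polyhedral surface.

40

A 13-gonal antiprism: V=26, E=52, F=28.
Attach a regular octahedron (V=6, E=12, F=8) along a 3-gon: merge 3 vertices and 3 edges, delete both glued faces → V=29, E=61, F=34.
Attach a triangular antiprism (V=6, E=12, F=8) along a 3-gon: merge 3 vertices and 3 edges, delete both glued faces → V=32, E=70, F=40.
Check: V − E + F = 32 − 70 + 40 = 2.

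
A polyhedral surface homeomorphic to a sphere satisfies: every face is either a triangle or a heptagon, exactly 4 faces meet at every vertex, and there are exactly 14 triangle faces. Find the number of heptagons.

Let x be the number of heptagons; then F = 14 + x.
Edge–face incidences: 2E = 3·14 + 7·x = 42 + 7x.
Every vertex has degree 4, so 4V = 2E.
Euler: V − E + F = 2 ⇒ (2E)/4 − E + (14 + x) = 2.
Multiply by 8: 2·(2E) − 4·(2E) + 8·(14 + x) = 16, i.e. 112 + 8x − 2·(42 + 7x) = 16.
Collecting terms: −6x + 28 = 16, so −6x = −12, so x = 2.
Then 2E = 42 + 7·2 = 56, so E = 28, V = 2E/4 = 14, F = 14 + 2 = 16.

2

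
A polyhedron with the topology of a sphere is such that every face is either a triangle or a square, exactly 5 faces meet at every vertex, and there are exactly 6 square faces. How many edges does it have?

60

Let x be the number of triangles; then F = 6 + x.
Edge–face incidences: 2E = 4·6 + 3·x = 24 + 3x.
Every vertex has degree 5, so 5V = 2E.
Euler: V − E + F = 2 ⇒ (2E)/5 − E + (6 + x) = 2.
Multiply by 10: 2·(2E) − 5·(2E) + 10·(6 + x) = 20, i.e. 60 + 10x − 3·(24 + 3x) = 20.
Collecting terms: x − 12 = 20, so x = 32.
Then 2E = 24 + 3·32 = 120, so E = 60, V = 2E/5 = 24, F = 6 + 32 = 38.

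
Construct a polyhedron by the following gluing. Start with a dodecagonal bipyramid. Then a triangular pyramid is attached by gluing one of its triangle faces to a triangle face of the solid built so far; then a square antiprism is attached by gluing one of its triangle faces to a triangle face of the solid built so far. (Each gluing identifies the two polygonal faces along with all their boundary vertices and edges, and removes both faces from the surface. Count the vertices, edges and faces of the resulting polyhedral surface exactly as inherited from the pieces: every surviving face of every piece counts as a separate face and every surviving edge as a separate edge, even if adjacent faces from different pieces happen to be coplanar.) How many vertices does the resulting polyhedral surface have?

20

A dodecagonal bipyramid: V=14, E=36, F=24.
Attach a triangular pyramid (V=4, E=6, F=4) along a 3-gon: merge 3 vertices and 3 edges, delete both glued faces → V=15, E=39, F=26.
Attach a square antiprism (V=8, E=16, F=10) along a 3-gon: merge 3 vertices and 3 edges, delete both glued faces → V=20, E=52, F=34.
Check: V − E + F = 20 − 52 + 34 = 2.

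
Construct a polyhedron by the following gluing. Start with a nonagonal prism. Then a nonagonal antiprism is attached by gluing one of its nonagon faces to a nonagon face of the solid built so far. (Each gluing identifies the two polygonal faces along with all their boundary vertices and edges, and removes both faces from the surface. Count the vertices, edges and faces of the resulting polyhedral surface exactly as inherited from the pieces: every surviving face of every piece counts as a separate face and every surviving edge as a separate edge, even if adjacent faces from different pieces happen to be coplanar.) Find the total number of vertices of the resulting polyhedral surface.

A nonagonal prism: V=18, E=27, F=11.
Attach a nonagonal antiprism (V=18, E=36, F=20) along a 9-gon: merge 9 vertices and 9 edges, delete both glued faces → V=27, E=54, F=29.
Check: V − E + F = 27 − 54 + 29 = 2.

27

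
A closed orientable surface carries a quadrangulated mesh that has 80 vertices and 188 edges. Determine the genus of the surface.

8

Every face is a square and each edge borders two faces, so 4F = 2·188, giving F = 94.
χ = V − E + F = 80 − 188 + 94 = -14.
For a closed orientable surface χ = 2 − 2g, so g = (2 − (-14))/2 = 8.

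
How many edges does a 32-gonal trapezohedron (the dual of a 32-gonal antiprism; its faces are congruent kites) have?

The n-trapezohedron (dual of the n-antiprism) has V = 2·32 + 2 = 66, E = 4·32 = 128, F = 2·32 = 64.

128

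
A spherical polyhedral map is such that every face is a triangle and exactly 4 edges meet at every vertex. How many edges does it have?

12

Each face has 3 edges and each edge borders two faces, so 2E = 3F.
Each vertex has degree 4, so 4V = 2E and hence V = 3F/4.
Euler: V − E + F = 2 ⇒ (3F/4) − (3F/2) + F = 2.
Multiply by 8: (6 − 12 + 8)F = 16, i.e. 2F = 16.
So F = 8, E = 3·8/2 = 12, V = 3·8/4 = 6.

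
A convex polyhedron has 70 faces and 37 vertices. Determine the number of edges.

105

Here V − E + F = 2.
E = V + F − (2) = 37 + 70 − (2) = 105.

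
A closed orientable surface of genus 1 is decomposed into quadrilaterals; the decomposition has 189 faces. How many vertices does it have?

189

χ = 2 − 2·1 = 0, and every face is a square so 4F = 2E.
E = 4·189/2 = 378. Then V = 0 + E − F = 0 + 378 − 189 = 189.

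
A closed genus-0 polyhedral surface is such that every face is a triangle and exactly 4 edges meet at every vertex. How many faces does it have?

8

Each face has 3 edges and each edge borders two faces, so 2E = 3F.
Each vertex has degree 4, so 4V = 2E and hence V = 3F/4.
Euler: V − E + F = 2 ⇒ (3F/4) − (3F/2) + F = 2.
Multiply by 8: (6 − 12 + 8)F = 16, i.e. 2F = 16.
So F = 8, E = 3·8/2 = 12, V = 3·8/4 = 6.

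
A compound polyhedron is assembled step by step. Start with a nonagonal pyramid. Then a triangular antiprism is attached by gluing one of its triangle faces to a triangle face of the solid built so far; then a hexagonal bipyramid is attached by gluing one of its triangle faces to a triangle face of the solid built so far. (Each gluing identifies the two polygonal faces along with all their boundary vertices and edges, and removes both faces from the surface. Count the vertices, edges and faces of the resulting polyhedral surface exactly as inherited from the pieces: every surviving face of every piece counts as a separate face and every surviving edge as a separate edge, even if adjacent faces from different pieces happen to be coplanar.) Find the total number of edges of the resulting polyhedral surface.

42

A nonagonal pyramid: V=10, E=18, F=10.
Attach a triangular antiprism (V=6, E=12, F=8) along a 3-gon: merge 3 vertices and 3 edges, delete both glued faces → V=13, E=27, F=16.
Attach a hexagonal bipyramid (V=8, E=18, F=12) along a 3-gon: merge 3 vertices and 3 edges, delete both glued faces → V=18, E=42, F=26.
Check: V − E + F = 18 − 42 + 26 = 2.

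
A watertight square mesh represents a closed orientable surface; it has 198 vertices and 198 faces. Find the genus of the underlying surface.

1

Every face is a square, so 2E = 4·198 = 792, giving E = 396.
χ = V − E + F = 198 − 396 + 198 = 0.
For a closed orientable surface χ = 2 − 2g, so g = (2 − (0))/2 = 1.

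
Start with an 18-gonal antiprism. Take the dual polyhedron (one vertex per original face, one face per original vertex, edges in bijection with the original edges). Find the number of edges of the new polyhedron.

72

The base solid has V = 36, E = 72, F = 38.
The dual swaps V and F and preserves E: V′ = F = 38, E′ = E = 72, F′ = V = 36.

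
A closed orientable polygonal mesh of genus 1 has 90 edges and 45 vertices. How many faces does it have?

For a closed orientable surface of genus 1, χ = 2 − 2·1 = 0.
F = 0 − V + E = 0 − 45 + 90 = 45.

45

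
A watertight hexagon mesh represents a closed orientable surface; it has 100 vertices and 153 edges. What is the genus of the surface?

2

Every face is a hexagon and each edge borders two faces, so 6F = 2·153, giving F = 51.
χ = V − E + F = 100 − 153 + 51 = -2.
For a closed orientable surface χ = 2 − 2g, so g = (2 − (-2))/2 = 2.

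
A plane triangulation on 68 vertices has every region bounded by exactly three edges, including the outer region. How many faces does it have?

In a plane triangulation 3F = 2E and V − E + F = 2, so F = 2V − 4 = 2·68 − 4 = 132.

132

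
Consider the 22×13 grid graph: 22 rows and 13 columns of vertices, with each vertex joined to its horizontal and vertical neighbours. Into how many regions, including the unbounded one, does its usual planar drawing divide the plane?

253

The grid has V = 22·13 = 286 vertices and E = 22·12 + 13·21 = 537 edges.
F = 2 − V + E = 2 − 286 + 537 = 253.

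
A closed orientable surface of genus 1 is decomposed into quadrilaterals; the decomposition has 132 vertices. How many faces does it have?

132

χ = 2 − 2·1 = 0, and every face is a square so 4F = 2E.
V − E + F = 0 with E = 4F/2 gives 132 − (4/2 − 1)·F = 0, so F = 132 and E = 264.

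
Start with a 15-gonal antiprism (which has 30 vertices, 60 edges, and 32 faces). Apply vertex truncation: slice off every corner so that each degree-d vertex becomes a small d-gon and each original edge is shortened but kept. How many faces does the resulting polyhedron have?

62

Truncation replaces each original edge-end by a new vertex, so V′ = 2E = 120.
Each original edge survives, and each old vertex of degree d contributes d new edges; summing degrees gives Σd = 2E, so E′ = E + 2E = 3E = 180.
Each original face survives and each original vertex becomes one new face: F′ = F + V = 62.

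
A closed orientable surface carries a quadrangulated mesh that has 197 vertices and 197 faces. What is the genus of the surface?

Every face is a square, so 2E = 4·197 = 788, giving E = 394.
χ = V − E + F = 197 − 394 + 197 = 0.
For a closed orientable surface χ = 2 − 2g, so g = (2 − (0))/2 = 1.

1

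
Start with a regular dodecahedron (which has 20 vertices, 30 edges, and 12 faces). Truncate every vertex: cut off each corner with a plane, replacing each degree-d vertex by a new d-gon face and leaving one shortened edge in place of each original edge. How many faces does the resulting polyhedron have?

Truncation replaces each original edge-end by a new vertex, so V′ = 2E = 60.
Each original edge survives, and each old vertex of degree d contributes d new edges; summing degrees gives Σd = 2E, so E′ = E + 2E = 3E = 90.
Each original face survives and each original vertex becomes one new face: F′ = F + V = 32.

32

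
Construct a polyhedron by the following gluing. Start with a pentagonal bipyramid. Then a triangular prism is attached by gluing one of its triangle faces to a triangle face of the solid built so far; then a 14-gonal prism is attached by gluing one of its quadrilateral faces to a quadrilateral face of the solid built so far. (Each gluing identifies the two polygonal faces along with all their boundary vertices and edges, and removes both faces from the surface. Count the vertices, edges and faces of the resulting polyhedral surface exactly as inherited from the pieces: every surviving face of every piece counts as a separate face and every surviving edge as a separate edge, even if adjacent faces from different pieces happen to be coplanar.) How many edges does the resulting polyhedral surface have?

A pentagonal bipyramid: V=7, E=15, F=10.
Attach a triangular prism (V=6, E=9, F=5) along a 3-gon: merge 3 vertices and 3 edges, delete both glued faces → V=10, E=21, F=13.
Attach a 14-gonal prism (V=28, E=42, F=16) along a 4-gon: merge 4 vertices and 4 edges, delete both glued faces → V=34, E=59, F=27.
Check: V − E + F = 34 − 59 + 27 = 2.

59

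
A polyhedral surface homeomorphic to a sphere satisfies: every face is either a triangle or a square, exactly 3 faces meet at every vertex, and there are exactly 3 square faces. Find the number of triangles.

2

Let x be the number of triangles; then F = 3 + x.
Edge–face incidences: 2E = 4·3 + 3·x = 12 + 3x.
Every vertex has degree 3, so 3V = 2E.
Euler: V − E + F = 2 ⇒ (2E)/3 − E + (3 + x) = 2.
Multiply by 6: 2·(2E) − 3·(2E) + 6·(3 + x) = 12, i.e. 18 + 6x − (12 + 3x) = 12.
Collecting terms: 3x + 6 = 12, so 3x = 6, so x = 2.
Then 2E = 12 + 3·2 = 18, so E = 9, V = 2E/3 = 6, F = 3 + 2 = 5.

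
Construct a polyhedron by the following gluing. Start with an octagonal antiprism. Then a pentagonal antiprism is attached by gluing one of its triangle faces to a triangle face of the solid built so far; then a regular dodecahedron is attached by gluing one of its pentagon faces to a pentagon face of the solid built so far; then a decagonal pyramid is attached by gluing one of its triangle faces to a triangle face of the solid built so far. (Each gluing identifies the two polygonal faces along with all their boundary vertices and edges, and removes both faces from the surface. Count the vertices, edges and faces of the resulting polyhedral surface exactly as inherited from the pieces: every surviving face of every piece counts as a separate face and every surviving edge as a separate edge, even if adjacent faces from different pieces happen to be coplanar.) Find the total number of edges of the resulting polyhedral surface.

An octagonal antiprism: V=16, E=32, F=18.
Attach a pentagonal antiprism (V=10, E=20, F=12) along a 3-gon: merge 3 vertices and 3 edges, delete both glued faces → V=23, E=49, F=28.
Attach a regular dodecahedron (V=20, E=30, F=12) along a 5-gon: merge 5 vertices and 5 edges, delete both glued faces → V=38, E=74, F=38.
Attach a decagonal pyramid (V=11, E=20, F=11) along a 3-gon: merge 3 vertices and 3 edges, delete both glued faces → V=46, E=91, F=47.
Check: V − E + F = 46 − 91 + 47 = 2.

91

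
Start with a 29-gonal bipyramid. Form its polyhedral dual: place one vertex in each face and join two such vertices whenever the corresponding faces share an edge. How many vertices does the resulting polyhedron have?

The base solid has V = 31, E = 87, F = 58.
The dual swaps V and F and preserves E: V′ = F = 58, E′ = E = 87, F′ = V = 31.

58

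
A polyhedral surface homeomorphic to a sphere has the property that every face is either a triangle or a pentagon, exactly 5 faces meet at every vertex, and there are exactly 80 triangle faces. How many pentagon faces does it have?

Let x be the number of pentagons; then F = 80 + x.
Edge–face incidences: 2E = 3·80 + 5·x = 240 + 5x.
Every vertex has degree 5, so 5V = 2E.
Euler: V − E + F = 2 ⇒ (2E)/5 − E + (80 + x) = 2.
Multiply by 10: 2·(2E) − 5·(2E) + 10·(80 + x) = 20, i.e. 800 + 10x − 3·(240 + 5x) = 20.
Collecting terms: −5x + 80 = 20, so −5x = −60, so x = 12.
Then 2E = 240 + 5·12 = 300, so E = 150, V = 2E/5 = 60, F = 80 + 12 = 92.

12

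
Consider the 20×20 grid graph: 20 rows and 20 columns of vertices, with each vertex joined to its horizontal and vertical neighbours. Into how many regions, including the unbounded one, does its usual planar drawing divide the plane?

The grid has V = 20·20 = 400 vertices and E = 20·19 + 20·19 = 760 edges.
F = 2 − V + E = 2 − 400 + 760 = 362.

362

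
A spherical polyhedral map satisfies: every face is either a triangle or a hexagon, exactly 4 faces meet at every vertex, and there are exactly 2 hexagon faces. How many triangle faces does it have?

12

Let x be the number of triangles; then F = 2 + x.
Edge–face incidences: 2E = 6·2 + 3·x = 12 + 3x.
Every vertex has degree 4, so 4V = 2E.
Euler: V − E + F = 2 ⇒ (2E)/4 − E + (2 + x) = 2.
Multiply by 8: 2·(2E) − 4·(2E) + 8·(2 + x) = 16, i.e. 16 + 8x − 2·(12 + 3x) = 16.
Collecting terms: 2x − 8 = 16, so 2x = 24, so x = 12.
Then 2E = 12 + 3·12 = 48, so E = 24, V = 2E/4 = 12, F = 2 + 12 = 14.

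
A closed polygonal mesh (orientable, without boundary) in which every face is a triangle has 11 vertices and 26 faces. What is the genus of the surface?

2

Every face is a triangle, so 2E = 3·26 = 78, giving E = 39.
χ = V − E + F = 11 − 39 + 26 = -2.
For a closed orientable surface χ = 2 − 2g, so g = (2 − (-2))/2 = 2.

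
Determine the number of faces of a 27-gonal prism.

29

A prism on an n-gon has two n-gon bases and n rectangular sides: V = 2·27 = 54, E = 3·27 = 81, F = 27 + 2 = 29.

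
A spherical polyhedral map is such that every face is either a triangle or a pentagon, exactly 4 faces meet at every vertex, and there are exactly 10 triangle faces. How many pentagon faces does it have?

Let x be the number of pentagons; then F = 10 + x.
Edge–face incidences: 2E = 3·10 + 5·x = 30 + 5x.
Every vertex has degree 4, so 4V = 2E.
Euler: V − E + F = 2 ⇒ (2E)/4 − E + (10 + x) = 2.
Multiply by 8: 2·(2E) − 4·(2E) + 8·(10 + x) = 16, i.e. 80 + 8x − 2·(30 + 5x) = 16.
Collecting terms: −2x + 20 = 16, so −2x = −4, so x = 2.
Then 2E = 30 + 5·2 = 40, so E = 20, V = 2E/4 = 10, F = 10 + 2 = 12.

2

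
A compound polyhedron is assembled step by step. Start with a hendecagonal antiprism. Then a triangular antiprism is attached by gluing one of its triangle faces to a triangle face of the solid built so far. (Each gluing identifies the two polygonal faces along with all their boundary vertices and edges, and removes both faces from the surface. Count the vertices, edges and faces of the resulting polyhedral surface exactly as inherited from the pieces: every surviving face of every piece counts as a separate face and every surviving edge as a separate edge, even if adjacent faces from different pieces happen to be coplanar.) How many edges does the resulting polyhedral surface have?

A hendecagonal antiprism: V=22, E=44, F=24.
Attach a triangular antiprism (V=6, E=12, F=8) along a 3-gon: merge 3 vertices and 3 edges, delete both glued faces → V=25, E=53, F=30.
Check: V − E + F = 25 − 53 + 30 = 2.

53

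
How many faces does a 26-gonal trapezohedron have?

The n-trapezohedron (dual of the n-antiprism) has V = 2·26 + 2 = 54, E = 4·26 = 104, F = 2·26 = 52.

52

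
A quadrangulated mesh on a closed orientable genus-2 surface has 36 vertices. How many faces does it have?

38

χ = 2 − 2·2 = -2, and every face is a square so 4F = 2E.
V − E + F = -2 with E = 4F/2 gives 36 − (4/2 − 1)·F = -2, so F = 38 and E = 76.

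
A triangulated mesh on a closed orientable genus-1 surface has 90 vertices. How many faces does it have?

180

χ = 2 − 2·1 = 0, and every face is a triangle so 3F = 2E.
V − E + F = 0 with E = 3F/2 gives 90 − (3/2 − 1)·F = 0, so F = 180 and E = 270.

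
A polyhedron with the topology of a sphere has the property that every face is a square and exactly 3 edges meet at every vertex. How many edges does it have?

Each face has 4 edges and each edge borders two faces, so 2E = 4F.
Each vertex has degree 3, so 3V = 2E and hence V = 4F/3.
Euler: V − E + F = 2 ⇒ (4F/3) − (4F/2) + F = 2.
Multiply by 6: (8 − 12 + 6)F = 12, i.e. 2F = 12.
So F = 6, E = 4·6/2 = 12, V = 4·6/3 = 8.

12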